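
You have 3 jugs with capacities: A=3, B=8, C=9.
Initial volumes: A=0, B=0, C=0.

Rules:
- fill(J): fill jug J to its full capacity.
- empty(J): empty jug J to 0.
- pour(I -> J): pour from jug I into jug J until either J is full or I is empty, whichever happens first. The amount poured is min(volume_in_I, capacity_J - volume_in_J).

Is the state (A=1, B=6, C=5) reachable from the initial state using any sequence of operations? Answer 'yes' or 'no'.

Answer: no

Derivation:
BFS explored all 248 reachable states.
Reachable set includes: (0,0,0), (0,0,1), (0,0,2), (0,0,3), (0,0,4), (0,0,5), (0,0,6), (0,0,7), (0,0,8), (0,0,9), (0,1,0), (0,1,1) ...
Target (A=1, B=6, C=5) not in reachable set → no.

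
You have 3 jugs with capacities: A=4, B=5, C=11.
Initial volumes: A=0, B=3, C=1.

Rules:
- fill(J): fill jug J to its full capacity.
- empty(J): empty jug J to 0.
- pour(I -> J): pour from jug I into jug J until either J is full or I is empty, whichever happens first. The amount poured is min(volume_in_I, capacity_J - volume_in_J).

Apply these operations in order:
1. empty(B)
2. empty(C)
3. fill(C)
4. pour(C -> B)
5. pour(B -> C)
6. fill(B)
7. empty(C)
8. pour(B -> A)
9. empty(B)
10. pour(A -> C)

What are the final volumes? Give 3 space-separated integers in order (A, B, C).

Answer: 0 0 4

Derivation:
Step 1: empty(B) -> (A=0 B=0 C=1)
Step 2: empty(C) -> (A=0 B=0 C=0)
Step 3: fill(C) -> (A=0 B=0 C=11)
Step 4: pour(C -> B) -> (A=0 B=5 C=6)
Step 5: pour(B -> C) -> (A=0 B=0 C=11)
Step 6: fill(B) -> (A=0 B=5 C=11)
Step 7: empty(C) -> (A=0 B=5 C=0)
Step 8: pour(B -> A) -> (A=4 B=1 C=0)
Step 9: empty(B) -> (A=4 B=0 C=0)
Step 10: pour(A -> C) -> (A=0 B=0 C=4)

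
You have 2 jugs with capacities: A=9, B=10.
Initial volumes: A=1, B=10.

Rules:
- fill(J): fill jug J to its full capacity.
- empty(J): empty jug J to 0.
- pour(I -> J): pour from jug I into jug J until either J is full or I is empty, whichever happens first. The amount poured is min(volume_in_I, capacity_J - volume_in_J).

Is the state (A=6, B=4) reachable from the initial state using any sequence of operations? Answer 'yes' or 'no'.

Answer: no

Derivation:
BFS explored all 38 reachable states.
Reachable set includes: (0,0), (0,1), (0,2), (0,3), (0,4), (0,5), (0,6), (0,7), (0,8), (0,9), (0,10), (1,0) ...
Target (A=6, B=4) not in reachable set → no.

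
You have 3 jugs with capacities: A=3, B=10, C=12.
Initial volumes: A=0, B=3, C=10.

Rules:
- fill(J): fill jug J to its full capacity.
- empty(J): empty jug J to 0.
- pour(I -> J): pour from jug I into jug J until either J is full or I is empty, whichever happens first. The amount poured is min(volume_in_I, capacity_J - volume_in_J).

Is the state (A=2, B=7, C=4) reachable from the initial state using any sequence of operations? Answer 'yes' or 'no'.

Answer: no

Derivation:
BFS explored all 374 reachable states.
Reachable set includes: (0,0,0), (0,0,1), (0,0,2), (0,0,3), (0,0,4), (0,0,5), (0,0,6), (0,0,7), (0,0,8), (0,0,9), (0,0,10), (0,0,11) ...
Target (A=2, B=7, C=4) not in reachable set → no.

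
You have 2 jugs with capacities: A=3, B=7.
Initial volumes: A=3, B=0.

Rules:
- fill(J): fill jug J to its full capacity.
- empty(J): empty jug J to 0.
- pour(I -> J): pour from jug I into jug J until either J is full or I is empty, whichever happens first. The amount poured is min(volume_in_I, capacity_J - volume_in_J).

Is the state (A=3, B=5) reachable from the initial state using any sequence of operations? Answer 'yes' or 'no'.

Answer: yes

Derivation:
BFS from (A=3, B=0):
  1. empty(A) -> (A=0 B=0)
  2. fill(B) -> (A=0 B=7)
  3. pour(B -> A) -> (A=3 B=4)
  4. empty(A) -> (A=0 B=4)
  5. pour(B -> A) -> (A=3 B=1)
  6. empty(A) -> (A=0 B=1)
  7. pour(B -> A) -> (A=1 B=0)
  8. fill(B) -> (A=1 B=7)
  9. pour(B -> A) -> (A=3 B=5)
Target reached → yes.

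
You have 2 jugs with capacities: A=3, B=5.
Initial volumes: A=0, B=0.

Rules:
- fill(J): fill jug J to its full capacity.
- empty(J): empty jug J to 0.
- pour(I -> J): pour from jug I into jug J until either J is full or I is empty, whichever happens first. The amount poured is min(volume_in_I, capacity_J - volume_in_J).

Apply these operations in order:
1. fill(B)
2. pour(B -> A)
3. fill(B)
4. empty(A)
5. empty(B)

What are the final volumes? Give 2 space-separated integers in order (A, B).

Step 1: fill(B) -> (A=0 B=5)
Step 2: pour(B -> A) -> (A=3 B=2)
Step 3: fill(B) -> (A=3 B=5)
Step 4: empty(A) -> (A=0 B=5)
Step 5: empty(B) -> (A=0 B=0)

Answer: 0 0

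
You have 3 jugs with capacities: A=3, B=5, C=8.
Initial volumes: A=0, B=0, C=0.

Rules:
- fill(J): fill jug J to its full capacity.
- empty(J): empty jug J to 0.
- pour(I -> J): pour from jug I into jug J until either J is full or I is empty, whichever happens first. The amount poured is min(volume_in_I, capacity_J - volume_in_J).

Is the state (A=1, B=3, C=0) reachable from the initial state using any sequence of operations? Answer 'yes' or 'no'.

Answer: yes

Derivation:
BFS from (A=0, B=0, C=0):
  1. fill(A) -> (A=3 B=0 C=0)
  2. pour(A -> B) -> (A=0 B=3 C=0)
  3. fill(A) -> (A=3 B=3 C=0)
  4. pour(A -> C) -> (A=0 B=3 C=3)
  5. fill(A) -> (A=3 B=3 C=3)
  6. pour(A -> B) -> (A=1 B=5 C=3)
  7. empty(B) -> (A=1 B=0 C=3)
  8. pour(C -> B) -> (A=1 B=3 C=0)
Target reached → yes.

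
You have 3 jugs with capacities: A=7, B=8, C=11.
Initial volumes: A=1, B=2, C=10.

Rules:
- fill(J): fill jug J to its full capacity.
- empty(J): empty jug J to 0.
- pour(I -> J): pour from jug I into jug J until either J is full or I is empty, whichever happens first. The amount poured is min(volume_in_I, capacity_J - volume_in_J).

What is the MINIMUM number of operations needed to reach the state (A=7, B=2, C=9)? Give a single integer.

Answer: 5

Derivation:
BFS from (A=1, B=2, C=10). One shortest path:
  1. empty(B) -> (A=1 B=0 C=10)
  2. pour(C -> B) -> (A=1 B=8 C=2)
  3. pour(B -> A) -> (A=7 B=2 C=2)
  4. pour(A -> C) -> (A=0 B=2 C=9)
  5. fill(A) -> (A=7 B=2 C=9)
Reached target in 5 moves.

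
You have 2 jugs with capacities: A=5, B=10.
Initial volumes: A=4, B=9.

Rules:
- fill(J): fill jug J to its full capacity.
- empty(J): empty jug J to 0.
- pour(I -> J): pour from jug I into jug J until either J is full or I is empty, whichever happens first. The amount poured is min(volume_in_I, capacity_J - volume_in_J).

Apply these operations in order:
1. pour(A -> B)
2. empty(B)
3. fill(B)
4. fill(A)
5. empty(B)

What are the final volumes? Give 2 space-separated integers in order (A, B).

Answer: 5 0

Derivation:
Step 1: pour(A -> B) -> (A=3 B=10)
Step 2: empty(B) -> (A=3 B=0)
Step 3: fill(B) -> (A=3 B=10)
Step 4: fill(A) -> (A=5 B=10)
Step 5: empty(B) -> (A=5 B=0)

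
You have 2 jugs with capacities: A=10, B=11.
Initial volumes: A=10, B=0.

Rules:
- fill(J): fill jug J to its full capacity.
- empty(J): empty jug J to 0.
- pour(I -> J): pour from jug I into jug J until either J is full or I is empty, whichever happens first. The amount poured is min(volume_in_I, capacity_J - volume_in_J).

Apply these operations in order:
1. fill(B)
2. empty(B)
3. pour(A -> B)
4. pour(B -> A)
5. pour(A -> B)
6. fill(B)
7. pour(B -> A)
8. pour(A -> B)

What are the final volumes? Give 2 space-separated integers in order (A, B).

Answer: 0 11

Derivation:
Step 1: fill(B) -> (A=10 B=11)
Step 2: empty(B) -> (A=10 B=0)
Step 3: pour(A -> B) -> (A=0 B=10)
Step 4: pour(B -> A) -> (A=10 B=0)
Step 5: pour(A -> B) -> (A=0 B=10)
Step 6: fill(B) -> (A=0 B=11)
Step 7: pour(B -> A) -> (A=10 B=1)
Step 8: pour(A -> B) -> (A=0 B=11)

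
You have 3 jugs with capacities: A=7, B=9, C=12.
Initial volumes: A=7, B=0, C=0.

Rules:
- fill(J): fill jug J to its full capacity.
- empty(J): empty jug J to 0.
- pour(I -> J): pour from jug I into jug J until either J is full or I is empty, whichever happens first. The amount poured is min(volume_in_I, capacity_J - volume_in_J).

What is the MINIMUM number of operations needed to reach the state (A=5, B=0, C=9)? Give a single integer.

BFS from (A=7, B=0, C=0). One shortest path:
  1. pour(A -> B) -> (A=0 B=7 C=0)
  2. fill(A) -> (A=7 B=7 C=0)
  3. pour(A -> B) -> (A=5 B=9 C=0)
  4. pour(B -> C) -> (A=5 B=0 C=9)
Reached target in 4 moves.

Answer: 4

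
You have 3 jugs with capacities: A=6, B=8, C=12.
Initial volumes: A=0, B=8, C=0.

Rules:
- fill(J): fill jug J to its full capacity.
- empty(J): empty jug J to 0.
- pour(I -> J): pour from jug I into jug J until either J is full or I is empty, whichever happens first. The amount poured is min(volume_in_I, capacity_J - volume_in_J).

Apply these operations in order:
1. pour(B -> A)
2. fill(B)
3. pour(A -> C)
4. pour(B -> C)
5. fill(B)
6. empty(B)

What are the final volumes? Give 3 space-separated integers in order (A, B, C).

Step 1: pour(B -> A) -> (A=6 B=2 C=0)
Step 2: fill(B) -> (A=6 B=8 C=0)
Step 3: pour(A -> C) -> (A=0 B=8 C=6)
Step 4: pour(B -> C) -> (A=0 B=2 C=12)
Step 5: fill(B) -> (A=0 B=8 C=12)
Step 6: empty(B) -> (A=0 B=0 C=12)

Answer: 0 0 12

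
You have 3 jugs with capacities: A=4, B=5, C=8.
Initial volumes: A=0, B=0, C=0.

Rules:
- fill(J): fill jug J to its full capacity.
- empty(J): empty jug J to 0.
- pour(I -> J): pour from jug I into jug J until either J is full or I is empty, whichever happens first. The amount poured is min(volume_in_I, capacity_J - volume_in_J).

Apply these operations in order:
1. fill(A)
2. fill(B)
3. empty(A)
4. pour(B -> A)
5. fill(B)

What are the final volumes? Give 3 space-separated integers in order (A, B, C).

Step 1: fill(A) -> (A=4 B=0 C=0)
Step 2: fill(B) -> (A=4 B=5 C=0)
Step 3: empty(A) -> (A=0 B=5 C=0)
Step 4: pour(B -> A) -> (A=4 B=1 C=0)
Step 5: fill(B) -> (A=4 B=5 C=0)

Answer: 4 5 0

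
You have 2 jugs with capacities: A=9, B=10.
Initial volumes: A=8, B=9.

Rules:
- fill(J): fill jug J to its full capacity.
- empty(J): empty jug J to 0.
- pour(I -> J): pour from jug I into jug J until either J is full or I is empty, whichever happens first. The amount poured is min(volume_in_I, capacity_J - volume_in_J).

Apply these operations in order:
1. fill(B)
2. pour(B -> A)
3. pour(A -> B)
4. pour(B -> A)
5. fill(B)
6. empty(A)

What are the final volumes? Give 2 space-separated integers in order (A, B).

Step 1: fill(B) -> (A=8 B=10)
Step 2: pour(B -> A) -> (A=9 B=9)
Step 3: pour(A -> B) -> (A=8 B=10)
Step 4: pour(B -> A) -> (A=9 B=9)
Step 5: fill(B) -> (A=9 B=10)
Step 6: empty(A) -> (A=0 B=10)

Answer: 0 10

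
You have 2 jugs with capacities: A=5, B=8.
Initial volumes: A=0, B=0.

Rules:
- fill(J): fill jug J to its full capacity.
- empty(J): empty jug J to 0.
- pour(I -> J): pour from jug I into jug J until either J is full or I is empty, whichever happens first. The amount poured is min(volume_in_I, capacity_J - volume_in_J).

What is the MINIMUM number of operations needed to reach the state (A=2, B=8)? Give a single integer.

BFS from (A=0, B=0). One shortest path:
  1. fill(A) -> (A=5 B=0)
  2. pour(A -> B) -> (A=0 B=5)
  3. fill(A) -> (A=5 B=5)
  4. pour(A -> B) -> (A=2 B=8)
Reached target in 4 moves.

Answer: 4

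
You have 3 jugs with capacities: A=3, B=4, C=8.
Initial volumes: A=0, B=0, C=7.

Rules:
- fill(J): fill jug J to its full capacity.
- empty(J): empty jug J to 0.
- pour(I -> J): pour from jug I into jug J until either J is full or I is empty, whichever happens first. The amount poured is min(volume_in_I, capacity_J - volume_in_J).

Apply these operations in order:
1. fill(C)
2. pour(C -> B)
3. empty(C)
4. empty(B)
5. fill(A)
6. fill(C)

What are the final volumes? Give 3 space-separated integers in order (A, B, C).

Answer: 3 0 8

Derivation:
Step 1: fill(C) -> (A=0 B=0 C=8)
Step 2: pour(C -> B) -> (A=0 B=4 C=4)
Step 3: empty(C) -> (A=0 B=4 C=0)
Step 4: empty(B) -> (A=0 B=0 C=0)
Step 5: fill(A) -> (A=3 B=0 C=0)
Step 6: fill(C) -> (A=3 B=0 C=8)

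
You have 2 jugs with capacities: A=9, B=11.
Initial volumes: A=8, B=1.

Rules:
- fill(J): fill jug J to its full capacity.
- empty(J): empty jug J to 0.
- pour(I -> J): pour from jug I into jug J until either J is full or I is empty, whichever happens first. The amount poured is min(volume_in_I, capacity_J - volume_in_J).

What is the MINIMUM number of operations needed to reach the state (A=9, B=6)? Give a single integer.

BFS from (A=8, B=1). One shortest path:
  1. empty(B) -> (A=8 B=0)
  2. pour(A -> B) -> (A=0 B=8)
  3. fill(A) -> (A=9 B=8)
  4. pour(A -> B) -> (A=6 B=11)
  5. empty(B) -> (A=6 B=0)
  6. pour(A -> B) -> (A=0 B=6)
  7. fill(A) -> (A=9 B=6)
Reached target in 7 moves.

Answer: 7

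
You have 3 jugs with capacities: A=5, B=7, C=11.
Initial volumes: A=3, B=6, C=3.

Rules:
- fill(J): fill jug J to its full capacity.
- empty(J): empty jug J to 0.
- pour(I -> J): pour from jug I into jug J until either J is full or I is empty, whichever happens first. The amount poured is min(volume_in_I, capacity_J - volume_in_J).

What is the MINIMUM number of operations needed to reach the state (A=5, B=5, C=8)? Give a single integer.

BFS from (A=3, B=6, C=3). One shortest path:
  1. fill(B) -> (A=3 B=7 C=3)
  2. pour(B -> A) -> (A=5 B=5 C=3)
  3. pour(A -> C) -> (A=0 B=5 C=8)
  4. fill(A) -> (A=5 B=5 C=8)
Reached target in 4 moves.

Answer: 4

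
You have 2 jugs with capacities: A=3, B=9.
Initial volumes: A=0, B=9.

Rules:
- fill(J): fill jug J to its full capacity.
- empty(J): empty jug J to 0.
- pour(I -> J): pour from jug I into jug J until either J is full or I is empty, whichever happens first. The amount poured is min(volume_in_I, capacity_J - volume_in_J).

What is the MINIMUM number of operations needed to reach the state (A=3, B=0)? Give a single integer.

Answer: 2

Derivation:
BFS from (A=0, B=9). One shortest path:
  1. fill(A) -> (A=3 B=9)
  2. empty(B) -> (A=3 B=0)
Reached target in 2 moves.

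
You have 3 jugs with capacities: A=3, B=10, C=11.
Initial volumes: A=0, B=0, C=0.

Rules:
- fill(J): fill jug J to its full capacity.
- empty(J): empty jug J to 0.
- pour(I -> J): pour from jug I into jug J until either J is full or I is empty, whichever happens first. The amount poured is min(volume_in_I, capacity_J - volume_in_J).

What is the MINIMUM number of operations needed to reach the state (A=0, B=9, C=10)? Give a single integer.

Answer: 8

Derivation:
BFS from (A=0, B=0, C=0). One shortest path:
  1. fill(A) -> (A=3 B=0 C=0)
  2. fill(B) -> (A=3 B=10 C=0)
  3. pour(B -> C) -> (A=3 B=0 C=10)
  4. pour(A -> B) -> (A=0 B=3 C=10)
  5. fill(A) -> (A=3 B=3 C=10)
  6. pour(A -> B) -> (A=0 B=6 C=10)
  7. fill(A) -> (A=3 B=6 C=10)
  8. pour(A -> B) -> (A=0 B=9 C=10)
Reached target in 8 moves.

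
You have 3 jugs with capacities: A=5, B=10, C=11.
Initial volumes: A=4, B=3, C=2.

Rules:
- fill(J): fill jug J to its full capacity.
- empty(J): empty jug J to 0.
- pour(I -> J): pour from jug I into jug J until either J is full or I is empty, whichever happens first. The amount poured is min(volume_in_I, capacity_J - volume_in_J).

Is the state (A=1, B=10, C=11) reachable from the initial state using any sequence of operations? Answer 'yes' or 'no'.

Answer: yes

Derivation:
BFS from (A=4, B=3, C=2):
  1. fill(A) -> (A=5 B=3 C=2)
  2. fill(B) -> (A=5 B=10 C=2)
  3. pour(A -> C) -> (A=0 B=10 C=7)
  4. fill(A) -> (A=5 B=10 C=7)
  5. pour(A -> C) -> (A=1 B=10 C=11)
Target reached → yes.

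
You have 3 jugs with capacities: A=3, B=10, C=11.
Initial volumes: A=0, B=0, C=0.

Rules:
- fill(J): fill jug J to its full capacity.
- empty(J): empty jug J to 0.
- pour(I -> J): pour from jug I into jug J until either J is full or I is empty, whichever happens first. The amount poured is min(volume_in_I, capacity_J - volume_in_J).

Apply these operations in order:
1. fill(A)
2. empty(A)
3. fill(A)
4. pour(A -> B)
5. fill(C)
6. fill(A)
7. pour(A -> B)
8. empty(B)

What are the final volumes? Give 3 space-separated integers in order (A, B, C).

Answer: 0 0 11

Derivation:
Step 1: fill(A) -> (A=3 B=0 C=0)
Step 2: empty(A) -> (A=0 B=0 C=0)
Step 3: fill(A) -> (A=3 B=0 C=0)
Step 4: pour(A -> B) -> (A=0 B=3 C=0)
Step 5: fill(C) -> (A=0 B=3 C=11)
Step 6: fill(A) -> (A=3 B=3 C=11)
Step 7: pour(A -> B) -> (A=0 B=6 C=11)
Step 8: empty(B) -> (A=0 B=0 C=11)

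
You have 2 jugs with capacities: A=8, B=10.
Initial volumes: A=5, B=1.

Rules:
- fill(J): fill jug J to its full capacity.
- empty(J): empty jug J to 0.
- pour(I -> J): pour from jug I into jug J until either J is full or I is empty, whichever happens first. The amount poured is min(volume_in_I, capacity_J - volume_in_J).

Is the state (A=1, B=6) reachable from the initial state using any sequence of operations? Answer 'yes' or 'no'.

Answer: no

Derivation:
BFS explored all 37 reachable states.
Reachable set includes: (0,0), (0,1), (0,2), (0,3), (0,4), (0,5), (0,6), (0,7), (0,8), (0,9), (0,10), (1,0) ...
Target (A=1, B=6) not in reachable set → no.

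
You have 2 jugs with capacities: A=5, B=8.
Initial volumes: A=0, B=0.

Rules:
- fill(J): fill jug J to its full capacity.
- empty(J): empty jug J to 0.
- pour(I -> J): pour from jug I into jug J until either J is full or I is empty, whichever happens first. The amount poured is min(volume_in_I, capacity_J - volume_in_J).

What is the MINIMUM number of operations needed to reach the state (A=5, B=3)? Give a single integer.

BFS from (A=0, B=0). One shortest path:
  1. fill(B) -> (A=0 B=8)
  2. pour(B -> A) -> (A=5 B=3)
Reached target in 2 moves.

Answer: 2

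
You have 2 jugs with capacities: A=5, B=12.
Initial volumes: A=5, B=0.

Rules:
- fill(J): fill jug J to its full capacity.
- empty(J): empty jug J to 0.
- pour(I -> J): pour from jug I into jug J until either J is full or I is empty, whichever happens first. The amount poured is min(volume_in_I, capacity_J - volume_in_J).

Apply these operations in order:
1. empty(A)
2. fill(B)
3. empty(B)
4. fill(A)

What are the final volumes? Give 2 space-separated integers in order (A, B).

Step 1: empty(A) -> (A=0 B=0)
Step 2: fill(B) -> (A=0 B=12)
Step 3: empty(B) -> (A=0 B=0)
Step 4: fill(A) -> (A=5 B=0)

Answer: 5 0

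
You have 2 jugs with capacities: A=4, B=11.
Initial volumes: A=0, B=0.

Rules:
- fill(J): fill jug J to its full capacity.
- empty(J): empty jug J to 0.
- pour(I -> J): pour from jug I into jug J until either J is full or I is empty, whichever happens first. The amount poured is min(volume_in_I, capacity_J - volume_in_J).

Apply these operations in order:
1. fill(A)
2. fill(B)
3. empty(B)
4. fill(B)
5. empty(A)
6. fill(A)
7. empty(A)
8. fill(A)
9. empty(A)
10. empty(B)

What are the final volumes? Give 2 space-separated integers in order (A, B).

Answer: 0 0

Derivation:
Step 1: fill(A) -> (A=4 B=0)
Step 2: fill(B) -> (A=4 B=11)
Step 3: empty(B) -> (A=4 B=0)
Step 4: fill(B) -> (A=4 B=11)
Step 5: empty(A) -> (A=0 B=11)
Step 6: fill(A) -> (A=4 B=11)
Step 7: empty(A) -> (A=0 B=11)
Step 8: fill(A) -> (A=4 B=11)
Step 9: empty(A) -> (A=0 B=11)
Step 10: empty(B) -> (A=0 B=0)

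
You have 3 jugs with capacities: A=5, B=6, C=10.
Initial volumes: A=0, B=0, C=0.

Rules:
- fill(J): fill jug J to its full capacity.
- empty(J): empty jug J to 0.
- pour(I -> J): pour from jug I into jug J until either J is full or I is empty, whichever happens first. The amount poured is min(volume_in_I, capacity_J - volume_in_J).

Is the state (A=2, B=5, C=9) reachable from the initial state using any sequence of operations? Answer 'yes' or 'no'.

BFS explored all 282 reachable states.
Reachable set includes: (0,0,0), (0,0,1), (0,0,2), (0,0,3), (0,0,4), (0,0,5), (0,0,6), (0,0,7), (0,0,8), (0,0,9), (0,0,10), (0,1,0) ...
Target (A=2, B=5, C=9) not in reachable set → no.

Answer: no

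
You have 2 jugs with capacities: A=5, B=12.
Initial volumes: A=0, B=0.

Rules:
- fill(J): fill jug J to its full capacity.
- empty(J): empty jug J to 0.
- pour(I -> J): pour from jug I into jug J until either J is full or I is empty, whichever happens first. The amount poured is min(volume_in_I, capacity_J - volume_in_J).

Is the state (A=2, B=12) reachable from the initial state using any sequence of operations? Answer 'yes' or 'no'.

BFS from (A=0, B=0):
  1. fill(B) -> (A=0 B=12)
  2. pour(B -> A) -> (A=5 B=7)
  3. empty(A) -> (A=0 B=7)
  4. pour(B -> A) -> (A=5 B=2)
  5. empty(A) -> (A=0 B=2)
  6. pour(B -> A) -> (A=2 B=0)
  7. fill(B) -> (A=2 B=12)
Target reached → yes.

Answer: yes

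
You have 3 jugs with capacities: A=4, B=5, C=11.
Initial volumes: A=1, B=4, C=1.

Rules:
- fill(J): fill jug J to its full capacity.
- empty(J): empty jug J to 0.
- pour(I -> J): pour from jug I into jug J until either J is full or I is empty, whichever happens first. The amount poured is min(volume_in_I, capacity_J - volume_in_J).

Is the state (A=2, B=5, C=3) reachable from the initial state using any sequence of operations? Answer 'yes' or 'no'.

Answer: yes

Derivation:
BFS from (A=1, B=4, C=1):
  1. empty(C) -> (A=1 B=4 C=0)
  2. pour(B -> C) -> (A=1 B=0 C=4)
  3. fill(B) -> (A=1 B=5 C=4)
  4. pour(B -> A) -> (A=4 B=2 C=4)
  5. pour(A -> C) -> (A=0 B=2 C=8)
  6. pour(B -> A) -> (A=2 B=0 C=8)
  7. pour(C -> B) -> (A=2 B=5 C=3)
Target reached → yes.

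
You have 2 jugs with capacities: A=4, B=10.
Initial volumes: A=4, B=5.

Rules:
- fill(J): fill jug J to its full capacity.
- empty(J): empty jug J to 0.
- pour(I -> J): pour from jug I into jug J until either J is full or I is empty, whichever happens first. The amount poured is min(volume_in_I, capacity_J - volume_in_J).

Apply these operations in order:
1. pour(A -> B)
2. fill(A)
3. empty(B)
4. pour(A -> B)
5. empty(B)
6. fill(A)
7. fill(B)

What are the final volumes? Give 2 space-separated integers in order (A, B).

Step 1: pour(A -> B) -> (A=0 B=9)
Step 2: fill(A) -> (A=4 B=9)
Step 3: empty(B) -> (A=4 B=0)
Step 4: pour(A -> B) -> (A=0 B=4)
Step 5: empty(B) -> (A=0 B=0)
Step 6: fill(A) -> (A=4 B=0)
Step 7: fill(B) -> (A=4 B=10)

Answer: 4 10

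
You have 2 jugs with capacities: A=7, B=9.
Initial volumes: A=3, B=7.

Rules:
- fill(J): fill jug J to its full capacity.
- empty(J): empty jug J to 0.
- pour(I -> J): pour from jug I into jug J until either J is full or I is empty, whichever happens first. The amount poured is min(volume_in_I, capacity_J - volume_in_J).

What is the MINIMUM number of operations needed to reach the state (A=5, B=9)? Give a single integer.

Answer: 2

Derivation:
BFS from (A=3, B=7). One shortest path:
  1. fill(A) -> (A=7 B=7)
  2. pour(A -> B) -> (A=5 B=9)
Reached target in 2 moves.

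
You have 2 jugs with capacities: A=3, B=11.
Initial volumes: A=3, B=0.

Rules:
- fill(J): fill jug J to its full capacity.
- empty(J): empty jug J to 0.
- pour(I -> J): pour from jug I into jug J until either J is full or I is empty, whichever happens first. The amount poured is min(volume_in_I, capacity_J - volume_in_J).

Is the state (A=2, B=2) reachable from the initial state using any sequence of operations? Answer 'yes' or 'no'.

BFS explored all 28 reachable states.
Reachable set includes: (0,0), (0,1), (0,2), (0,3), (0,4), (0,5), (0,6), (0,7), (0,8), (0,9), (0,10), (0,11) ...
Target (A=2, B=2) not in reachable set → no.

Answer: no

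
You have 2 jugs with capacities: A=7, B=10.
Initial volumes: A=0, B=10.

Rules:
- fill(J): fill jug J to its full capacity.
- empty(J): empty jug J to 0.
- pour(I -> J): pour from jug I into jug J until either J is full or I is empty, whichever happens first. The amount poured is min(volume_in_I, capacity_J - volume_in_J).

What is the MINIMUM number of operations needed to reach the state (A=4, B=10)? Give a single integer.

Answer: 5

Derivation:
BFS from (A=0, B=10). One shortest path:
  1. fill(A) -> (A=7 B=10)
  2. empty(B) -> (A=7 B=0)
  3. pour(A -> B) -> (A=0 B=7)
  4. fill(A) -> (A=7 B=7)
  5. pour(A -> B) -> (A=4 B=10)
Reached target in 5 moves.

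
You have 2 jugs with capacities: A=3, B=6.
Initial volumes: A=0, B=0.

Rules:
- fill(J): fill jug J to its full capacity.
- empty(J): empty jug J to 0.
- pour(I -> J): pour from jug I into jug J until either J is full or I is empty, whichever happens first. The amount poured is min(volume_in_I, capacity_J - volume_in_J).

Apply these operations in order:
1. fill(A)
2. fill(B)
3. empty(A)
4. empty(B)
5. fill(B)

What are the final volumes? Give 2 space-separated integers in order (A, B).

Step 1: fill(A) -> (A=3 B=0)
Step 2: fill(B) -> (A=3 B=6)
Step 3: empty(A) -> (A=0 B=6)
Step 4: empty(B) -> (A=0 B=0)
Step 5: fill(B) -> (A=0 B=6)

Answer: 0 6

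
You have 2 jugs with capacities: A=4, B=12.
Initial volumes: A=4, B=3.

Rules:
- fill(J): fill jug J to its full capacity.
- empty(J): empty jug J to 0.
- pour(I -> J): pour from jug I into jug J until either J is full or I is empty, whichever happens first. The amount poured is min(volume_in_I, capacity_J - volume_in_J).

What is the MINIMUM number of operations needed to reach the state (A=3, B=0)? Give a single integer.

BFS from (A=4, B=3). One shortest path:
  1. empty(A) -> (A=0 B=3)
  2. pour(B -> A) -> (A=3 B=0)
Reached target in 2 moves.

Answer: 2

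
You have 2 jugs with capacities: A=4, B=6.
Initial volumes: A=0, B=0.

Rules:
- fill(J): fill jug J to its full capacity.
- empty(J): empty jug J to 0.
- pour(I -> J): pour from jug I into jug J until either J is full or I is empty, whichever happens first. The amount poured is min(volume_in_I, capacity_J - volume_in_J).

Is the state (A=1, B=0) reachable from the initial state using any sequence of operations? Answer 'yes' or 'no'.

Answer: no

Derivation:
BFS explored all 10 reachable states.
Reachable set includes: (0,0), (0,2), (0,4), (0,6), (2,0), (2,6), (4,0), (4,2), (4,4), (4,6)
Target (A=1, B=0) not in reachable set → no.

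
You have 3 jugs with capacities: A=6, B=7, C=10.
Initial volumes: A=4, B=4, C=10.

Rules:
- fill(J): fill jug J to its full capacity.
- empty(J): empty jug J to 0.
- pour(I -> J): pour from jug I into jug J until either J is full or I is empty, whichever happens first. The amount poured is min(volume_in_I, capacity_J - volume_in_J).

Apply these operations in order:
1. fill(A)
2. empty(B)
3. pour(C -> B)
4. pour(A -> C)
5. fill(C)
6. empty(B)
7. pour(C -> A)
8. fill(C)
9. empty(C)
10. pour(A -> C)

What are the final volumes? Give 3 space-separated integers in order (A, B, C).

Answer: 0 0 6

Derivation:
Step 1: fill(A) -> (A=6 B=4 C=10)
Step 2: empty(B) -> (A=6 B=0 C=10)
Step 3: pour(C -> B) -> (A=6 B=7 C=3)
Step 4: pour(A -> C) -> (A=0 B=7 C=9)
Step 5: fill(C) -> (A=0 B=7 C=10)
Step 6: empty(B) -> (A=0 B=0 C=10)
Step 7: pour(C -> A) -> (A=6 B=0 C=4)
Step 8: fill(C) -> (A=6 B=0 C=10)
Step 9: empty(C) -> (A=6 B=0 C=0)
Step 10: pour(A -> C) -> (A=0 B=0 C=6)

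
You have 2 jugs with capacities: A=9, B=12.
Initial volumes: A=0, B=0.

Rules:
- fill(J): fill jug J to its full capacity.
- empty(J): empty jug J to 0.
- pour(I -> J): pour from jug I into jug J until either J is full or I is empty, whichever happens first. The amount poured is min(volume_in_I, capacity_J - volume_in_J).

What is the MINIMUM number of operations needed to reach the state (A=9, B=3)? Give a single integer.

Answer: 2

Derivation:
BFS from (A=0, B=0). One shortest path:
  1. fill(B) -> (A=0 B=12)
  2. pour(B -> A) -> (A=9 B=3)
Reached target in 2 moves.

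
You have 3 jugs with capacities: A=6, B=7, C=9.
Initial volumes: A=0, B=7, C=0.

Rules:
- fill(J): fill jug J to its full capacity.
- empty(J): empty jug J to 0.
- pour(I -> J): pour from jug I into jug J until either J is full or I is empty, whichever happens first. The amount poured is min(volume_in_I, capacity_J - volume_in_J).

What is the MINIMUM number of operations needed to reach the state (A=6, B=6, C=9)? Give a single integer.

Answer: 5

Derivation:
BFS from (A=0, B=7, C=0). One shortest path:
  1. fill(A) -> (A=6 B=7 C=0)
  2. empty(B) -> (A=6 B=0 C=0)
  3. fill(C) -> (A=6 B=0 C=9)
  4. pour(A -> B) -> (A=0 B=6 C=9)
  5. fill(A) -> (A=6 B=6 C=9)
Reached target in 5 moves.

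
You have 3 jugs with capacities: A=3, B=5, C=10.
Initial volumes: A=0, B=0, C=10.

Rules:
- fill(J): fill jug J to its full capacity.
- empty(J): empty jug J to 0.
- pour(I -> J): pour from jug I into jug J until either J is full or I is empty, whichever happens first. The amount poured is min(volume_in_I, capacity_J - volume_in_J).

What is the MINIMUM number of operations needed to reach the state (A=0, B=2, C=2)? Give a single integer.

BFS from (A=0, B=0, C=10). One shortest path:
  1. pour(C -> A) -> (A=3 B=0 C=7)
  2. empty(A) -> (A=0 B=0 C=7)
  3. pour(C -> B) -> (A=0 B=5 C=2)
  4. pour(B -> A) -> (A=3 B=2 C=2)
  5. empty(A) -> (A=0 B=2 C=2)
Reached target in 5 moves.

Answer: 5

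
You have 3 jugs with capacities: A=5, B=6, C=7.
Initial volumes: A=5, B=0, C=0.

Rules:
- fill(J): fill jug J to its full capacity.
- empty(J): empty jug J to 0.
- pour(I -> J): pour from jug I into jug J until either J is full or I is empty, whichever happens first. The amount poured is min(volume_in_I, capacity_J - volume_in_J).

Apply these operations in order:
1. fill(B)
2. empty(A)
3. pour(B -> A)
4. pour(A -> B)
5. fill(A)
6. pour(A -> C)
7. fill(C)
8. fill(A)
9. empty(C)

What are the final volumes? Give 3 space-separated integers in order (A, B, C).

Answer: 5 6 0

Derivation:
Step 1: fill(B) -> (A=5 B=6 C=0)
Step 2: empty(A) -> (A=0 B=6 C=0)
Step 3: pour(B -> A) -> (A=5 B=1 C=0)
Step 4: pour(A -> B) -> (A=0 B=6 C=0)
Step 5: fill(A) -> (A=5 B=6 C=0)
Step 6: pour(A -> C) -> (A=0 B=6 C=5)
Step 7: fill(C) -> (A=0 B=6 C=7)
Step 8: fill(A) -> (A=5 B=6 C=7)
Step 9: empty(C) -> (A=5 B=6 C=0)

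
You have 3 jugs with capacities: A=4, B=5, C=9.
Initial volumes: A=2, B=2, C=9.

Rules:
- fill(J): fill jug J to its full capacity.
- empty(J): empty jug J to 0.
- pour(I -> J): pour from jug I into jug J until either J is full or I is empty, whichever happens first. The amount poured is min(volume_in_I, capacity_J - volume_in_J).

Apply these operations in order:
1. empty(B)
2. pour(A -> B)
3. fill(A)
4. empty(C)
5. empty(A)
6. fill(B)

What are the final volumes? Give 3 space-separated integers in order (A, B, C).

Step 1: empty(B) -> (A=2 B=0 C=9)
Step 2: pour(A -> B) -> (A=0 B=2 C=9)
Step 3: fill(A) -> (A=4 B=2 C=9)
Step 4: empty(C) -> (A=4 B=2 C=0)
Step 5: empty(A) -> (A=0 B=2 C=0)
Step 6: fill(B) -> (A=0 B=5 C=0)

Answer: 0 5 0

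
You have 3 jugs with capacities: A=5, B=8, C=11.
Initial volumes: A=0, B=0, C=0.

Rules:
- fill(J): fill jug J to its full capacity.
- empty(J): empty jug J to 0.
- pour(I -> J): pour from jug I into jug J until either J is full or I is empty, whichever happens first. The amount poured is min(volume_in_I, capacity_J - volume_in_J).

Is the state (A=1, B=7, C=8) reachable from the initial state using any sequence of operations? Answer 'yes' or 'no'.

BFS explored all 368 reachable states.
Reachable set includes: (0,0,0), (0,0,1), (0,0,2), (0,0,3), (0,0,4), (0,0,5), (0,0,6), (0,0,7), (0,0,8), (0,0,9), (0,0,10), (0,0,11) ...
Target (A=1, B=7, C=8) not in reachable set → no.

Answer: no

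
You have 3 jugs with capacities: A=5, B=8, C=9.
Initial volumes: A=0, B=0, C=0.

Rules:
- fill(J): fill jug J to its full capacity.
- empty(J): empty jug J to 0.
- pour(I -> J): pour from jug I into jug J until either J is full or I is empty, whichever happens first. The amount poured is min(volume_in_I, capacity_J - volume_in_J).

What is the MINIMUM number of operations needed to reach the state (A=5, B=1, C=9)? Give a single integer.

Answer: 6

Derivation:
BFS from (A=0, B=0, C=0). One shortest path:
  1. fill(A) -> (A=5 B=0 C=0)
  2. fill(C) -> (A=5 B=0 C=9)
  3. pour(C -> B) -> (A=5 B=8 C=1)
  4. empty(B) -> (A=5 B=0 C=1)
  5. pour(C -> B) -> (A=5 B=1 C=0)
  6. fill(C) -> (A=5 B=1 C=9)
Reached target in 6 moves.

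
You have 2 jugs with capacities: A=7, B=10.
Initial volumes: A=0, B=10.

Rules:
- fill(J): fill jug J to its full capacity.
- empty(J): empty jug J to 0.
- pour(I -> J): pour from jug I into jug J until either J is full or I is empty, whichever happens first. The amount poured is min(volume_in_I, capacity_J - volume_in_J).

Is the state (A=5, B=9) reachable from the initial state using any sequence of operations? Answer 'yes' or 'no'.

BFS explored all 34 reachable states.
Reachable set includes: (0,0), (0,1), (0,2), (0,3), (0,4), (0,5), (0,6), (0,7), (0,8), (0,9), (0,10), (1,0) ...
Target (A=5, B=9) not in reachable set → no.

Answer: no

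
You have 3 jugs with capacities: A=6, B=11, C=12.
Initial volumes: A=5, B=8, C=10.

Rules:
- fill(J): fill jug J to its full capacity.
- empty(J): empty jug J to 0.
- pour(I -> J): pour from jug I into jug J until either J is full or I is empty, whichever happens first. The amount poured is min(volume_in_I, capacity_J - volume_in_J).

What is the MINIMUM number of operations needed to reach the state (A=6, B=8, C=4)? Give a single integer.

Answer: 2

Derivation:
BFS from (A=5, B=8, C=10). One shortest path:
  1. empty(A) -> (A=0 B=8 C=10)
  2. pour(C -> A) -> (A=6 B=8 C=4)
Reached target in 2 moves.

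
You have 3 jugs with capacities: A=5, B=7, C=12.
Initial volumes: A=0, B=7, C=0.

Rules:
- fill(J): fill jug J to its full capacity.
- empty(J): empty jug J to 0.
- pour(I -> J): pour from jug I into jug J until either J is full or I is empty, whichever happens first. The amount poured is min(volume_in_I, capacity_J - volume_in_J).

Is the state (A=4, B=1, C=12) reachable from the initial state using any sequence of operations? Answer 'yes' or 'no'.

BFS from (A=0, B=7, C=0):
  1. fill(A) -> (A=5 B=7 C=0)
  2. pour(A -> C) -> (A=0 B=7 C=5)
  3. pour(B -> A) -> (A=5 B=2 C=5)
  4. pour(A -> C) -> (A=0 B=2 C=10)
  5. pour(B -> A) -> (A=2 B=0 C=10)
  6. pour(C -> B) -> (A=2 B=7 C=3)
  7. pour(B -> A) -> (A=5 B=4 C=3)
  8. pour(A -> C) -> (A=0 B=4 C=8)
  9. pour(B -> A) -> (A=4 B=0 C=8)
  10. pour(C -> B) -> (A=4 B=7 C=1)
  11. empty(B) -> (A=4 B=0 C=1)
  12. pour(C -> B) -> (A=4 B=1 C=0)
  13. fill(C) -> (A=4 B=1 C=12)
Target reached → yes.

Answer: yes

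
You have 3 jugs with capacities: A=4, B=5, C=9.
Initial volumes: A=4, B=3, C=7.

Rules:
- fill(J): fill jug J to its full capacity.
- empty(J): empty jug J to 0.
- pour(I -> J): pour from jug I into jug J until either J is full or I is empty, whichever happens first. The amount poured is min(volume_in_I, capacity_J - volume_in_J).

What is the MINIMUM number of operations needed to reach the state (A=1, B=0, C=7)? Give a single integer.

BFS from (A=4, B=3, C=7). One shortest path:
  1. empty(A) -> (A=0 B=3 C=7)
  2. fill(B) -> (A=0 B=5 C=7)
  3. pour(B -> A) -> (A=4 B=1 C=7)
  4. empty(A) -> (A=0 B=1 C=7)
  5. pour(B -> A) -> (A=1 B=0 C=7)
Reached target in 5 moves.

Answer: 5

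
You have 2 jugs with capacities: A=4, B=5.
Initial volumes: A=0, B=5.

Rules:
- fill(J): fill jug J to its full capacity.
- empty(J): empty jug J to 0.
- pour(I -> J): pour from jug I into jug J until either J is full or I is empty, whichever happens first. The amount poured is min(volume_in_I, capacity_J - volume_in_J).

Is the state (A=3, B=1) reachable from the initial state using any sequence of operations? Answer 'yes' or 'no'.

BFS explored all 18 reachable states.
Reachable set includes: (0,0), (0,1), (0,2), (0,3), (0,4), (0,5), (1,0), (1,5), (2,0), (2,5), (3,0), (3,5) ...
Target (A=3, B=1) not in reachable set → no.

Answer: no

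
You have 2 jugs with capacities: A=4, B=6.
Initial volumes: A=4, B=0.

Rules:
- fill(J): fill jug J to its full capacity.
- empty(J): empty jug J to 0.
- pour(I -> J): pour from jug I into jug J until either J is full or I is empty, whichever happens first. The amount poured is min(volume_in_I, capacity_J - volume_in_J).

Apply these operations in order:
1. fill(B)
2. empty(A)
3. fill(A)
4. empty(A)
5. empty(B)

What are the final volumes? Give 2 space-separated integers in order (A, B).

Answer: 0 0

Derivation:
Step 1: fill(B) -> (A=4 B=6)
Step 2: empty(A) -> (A=0 B=6)
Step 3: fill(A) -> (A=4 B=6)
Step 4: empty(A) -> (A=0 B=6)
Step 5: empty(B) -> (A=0 B=0)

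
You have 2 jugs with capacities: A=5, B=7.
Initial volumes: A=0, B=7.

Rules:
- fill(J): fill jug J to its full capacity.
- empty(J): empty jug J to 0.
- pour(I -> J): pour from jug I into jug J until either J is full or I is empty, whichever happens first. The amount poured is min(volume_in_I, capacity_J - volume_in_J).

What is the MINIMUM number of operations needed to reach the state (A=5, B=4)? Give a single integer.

BFS from (A=0, B=7). One shortest path:
  1. pour(B -> A) -> (A=5 B=2)
  2. empty(A) -> (A=0 B=2)
  3. pour(B -> A) -> (A=2 B=0)
  4. fill(B) -> (A=2 B=7)
  5. pour(B -> A) -> (A=5 B=4)
Reached target in 5 moves.

Answer: 5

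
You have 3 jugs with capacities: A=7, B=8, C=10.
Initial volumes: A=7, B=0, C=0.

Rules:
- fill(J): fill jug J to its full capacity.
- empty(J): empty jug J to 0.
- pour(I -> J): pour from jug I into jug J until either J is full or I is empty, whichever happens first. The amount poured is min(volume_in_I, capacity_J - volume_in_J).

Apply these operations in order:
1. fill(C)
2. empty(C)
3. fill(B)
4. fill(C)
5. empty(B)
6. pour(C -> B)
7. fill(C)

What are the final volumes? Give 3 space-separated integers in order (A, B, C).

Answer: 7 8 10

Derivation:
Step 1: fill(C) -> (A=7 B=0 C=10)
Step 2: empty(C) -> (A=7 B=0 C=0)
Step 3: fill(B) -> (A=7 B=8 C=0)
Step 4: fill(C) -> (A=7 B=8 C=10)
Step 5: empty(B) -> (A=7 B=0 C=10)
Step 6: pour(C -> B) -> (A=7 B=8 C=2)
Step 7: fill(C) -> (A=7 B=8 C=10)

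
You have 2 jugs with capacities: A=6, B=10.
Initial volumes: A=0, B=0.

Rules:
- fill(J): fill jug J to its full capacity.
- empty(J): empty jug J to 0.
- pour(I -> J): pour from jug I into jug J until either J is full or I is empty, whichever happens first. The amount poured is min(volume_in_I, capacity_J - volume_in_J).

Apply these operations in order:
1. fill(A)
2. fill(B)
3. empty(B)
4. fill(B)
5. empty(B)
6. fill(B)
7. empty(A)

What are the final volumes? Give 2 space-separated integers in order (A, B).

Answer: 0 10

Derivation:
Step 1: fill(A) -> (A=6 B=0)
Step 2: fill(B) -> (A=6 B=10)
Step 3: empty(B) -> (A=6 B=0)
Step 4: fill(B) -> (A=6 B=10)
Step 5: empty(B) -> (A=6 B=0)
Step 6: fill(B) -> (A=6 B=10)
Step 7: empty(A) -> (A=0 B=10)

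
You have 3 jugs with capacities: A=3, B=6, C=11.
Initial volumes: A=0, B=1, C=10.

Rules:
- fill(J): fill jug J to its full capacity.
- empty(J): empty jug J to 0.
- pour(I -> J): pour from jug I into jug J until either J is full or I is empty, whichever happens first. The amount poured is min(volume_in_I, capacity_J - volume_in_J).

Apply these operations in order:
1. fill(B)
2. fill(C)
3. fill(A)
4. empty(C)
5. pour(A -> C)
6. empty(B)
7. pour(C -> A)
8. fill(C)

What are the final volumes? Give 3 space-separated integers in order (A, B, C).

Step 1: fill(B) -> (A=0 B=6 C=10)
Step 2: fill(C) -> (A=0 B=6 C=11)
Step 3: fill(A) -> (A=3 B=6 C=11)
Step 4: empty(C) -> (A=3 B=6 C=0)
Step 5: pour(A -> C) -> (A=0 B=6 C=3)
Step 6: empty(B) -> (A=0 B=0 C=3)
Step 7: pour(C -> A) -> (A=3 B=0 C=0)
Step 8: fill(C) -> (A=3 B=0 C=11)

Answer: 3 0 11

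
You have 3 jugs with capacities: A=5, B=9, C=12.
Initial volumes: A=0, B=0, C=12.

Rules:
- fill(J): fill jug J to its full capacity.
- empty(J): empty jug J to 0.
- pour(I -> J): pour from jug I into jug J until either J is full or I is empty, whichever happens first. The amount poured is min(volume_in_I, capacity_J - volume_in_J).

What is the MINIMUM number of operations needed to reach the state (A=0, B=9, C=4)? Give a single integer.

BFS from (A=0, B=0, C=12). One shortest path:
  1. fill(B) -> (A=0 B=9 C=12)
  2. empty(C) -> (A=0 B=9 C=0)
  3. pour(B -> A) -> (A=5 B=4 C=0)
  4. empty(A) -> (A=0 B=4 C=0)
  5. pour(B -> C) -> (A=0 B=0 C=4)
  6. fill(B) -> (A=0 B=9 C=4)
Reached target in 6 moves.

Answer: 6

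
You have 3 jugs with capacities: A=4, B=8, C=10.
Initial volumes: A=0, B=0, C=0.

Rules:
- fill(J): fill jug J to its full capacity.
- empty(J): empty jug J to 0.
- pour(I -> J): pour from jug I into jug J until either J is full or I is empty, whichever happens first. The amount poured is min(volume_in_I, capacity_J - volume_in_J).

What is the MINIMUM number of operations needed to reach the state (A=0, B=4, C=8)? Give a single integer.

BFS from (A=0, B=0, C=0). One shortest path:
  1. fill(A) -> (A=4 B=0 C=0)
  2. fill(B) -> (A=4 B=8 C=0)
  3. pour(B -> C) -> (A=4 B=0 C=8)
  4. pour(A -> B) -> (A=0 B=4 C=8)
Reached target in 4 moves.

Answer: 4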